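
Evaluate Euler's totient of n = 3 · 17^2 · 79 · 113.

4752384

φ(7739709) = 7739709 · (1 − 1/3) · (1 − 1/17) · (1 − 1/79) · (1 − 1/113)
       = 7739709 · 279552/455277 = 4752384.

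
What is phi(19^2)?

φ(361) = 361 · (1 − 1/19)
       = 361 · 18/19 = 342.

342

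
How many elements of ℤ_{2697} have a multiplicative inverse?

First factor: 2697 = 3 * 29 * 31.
φ(2697) = 2697 · (1 − 1/3) · (1 − 1/29) · (1 − 1/31)
       = 2697 · 1680/2697 = 1680.

1680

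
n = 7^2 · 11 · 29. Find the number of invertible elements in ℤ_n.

φ(15631) = 15631 · (1 − 1/7) · (1 − 1/11) · (1 − 1/29)
       = 15631 · 1680/2233 = 11760.

11760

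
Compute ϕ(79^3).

486798

φ(493039) = 493039 · (1 − 1/79)
       = 493039 · 78/79 = 486798.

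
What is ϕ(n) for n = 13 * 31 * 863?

310320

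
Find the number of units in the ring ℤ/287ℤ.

240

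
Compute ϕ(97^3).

φ(912673) = 912673 · (1 − 1/97)
       = 912673 · 96/97 = 903264.

903264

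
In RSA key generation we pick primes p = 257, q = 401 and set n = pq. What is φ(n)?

102400

φ(103057) = 103057 · (1 − 1/257) · (1 − 1/401)
       = 103057 · 102400/103057 = 102400.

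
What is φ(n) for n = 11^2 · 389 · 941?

φ(44291929) = 44291929 · (1 − 1/11) · (1 − 1/389) · (1 − 1/941)
       = 44291929 · 3647200/4026539 = 40119200.

40119200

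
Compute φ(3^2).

6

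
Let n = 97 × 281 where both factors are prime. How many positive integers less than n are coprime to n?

φ(97) = 97 − 1 = 96.
φ(281) = 281 − 1 = 280.
φ(27257) = 96 × 280 = 26880.

26880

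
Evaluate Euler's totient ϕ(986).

448

986 = 2 × 17 × 29.
φ(2) = 2 − 1 = 1.
φ(17) = 17 − 1 = 16.
φ(29) = 29 − 1 = 28.
Multiply: 1 · 16 · 28 = 448.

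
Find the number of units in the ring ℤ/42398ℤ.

18816

Prime factorization: 42398 = 2 × 17 × 29 × 43.
φ(2) = 2 − 1 = 1.
φ(17) = 17 − 1 = 16.
φ(29) = 29 − 1 = 28.
φ(43) = 43 − 1 = 42.
Since φ is multiplicative, φ(42398) = 1 · 16 · 28 · 42 = 18816.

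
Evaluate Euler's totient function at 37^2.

1332

φ(37^2) = 37^2 − 37^1 = 1369 − 37 = 1332.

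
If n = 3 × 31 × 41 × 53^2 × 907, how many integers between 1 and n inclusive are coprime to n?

5992646400

φ(9714620319) = 9714620319 · (1 − 1/3) · (1 − 1/31) · (1 − 1/41) · (1 − 1/53) · (1 − 1/907)
       = 9714620319 · 113068800/183294723 = 5992646400.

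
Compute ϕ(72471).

72471 = 3 * 7^2 * 17 * 29.
φ(3) = 3 − 1 = 2.
φ(7^2) = 7^1·(7−1) = 7·6 = 42.
φ(17) = 17 − 1 = 16.
φ(29) = 29 − 1 = 28.
Since φ is multiplicative, φ(72471) = 2 · 42 · 16 · 28 = 37632.

37632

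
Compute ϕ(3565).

2640

Factor 3565: 3565 = 5 · 23 · 31.
φ(3565) = 3565 · (1 − 1/5) · (1 − 1/23) · (1 − 1/31)
       = 3565 · 2640/3565 = 2640.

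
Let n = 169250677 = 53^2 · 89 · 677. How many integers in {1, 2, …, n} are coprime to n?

163948928

φ(53^2) = 53^1·(53−1) = 53·52 = 2756.
φ(89) = 89 − 1 = 88.
φ(677) = 677 − 1 = 676.
Since φ is multiplicative, φ(169250677) = 2756 · 88 · 676 = 163948928.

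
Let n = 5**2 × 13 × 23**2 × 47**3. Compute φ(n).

12340004160

φ(5^2) = 5^1·(5−1) = 5·4 = 20.
φ(13) = 13 − 1 = 12.
φ(23^2) = 23^1·(23−1) = 23·22 = 506.
φ(47^3) = 47^2·(47−1) = 2209·46 = 101614.
Since φ is multiplicative, φ(17849769275) = 20 · 12 · 506 · 101614 = 12340004160.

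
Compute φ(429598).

Prime factorization: 429598 = 2 × 13^2 × 31 × 41.
φ(2) = 2 − 1 = 1.
φ(13^2) = 13^2 − 13^1 = 169 − 13 = 156.
φ(31) = 31 − 1 = 30.
φ(41) = 41 − 1 = 40.
Since φ is multiplicative, φ(429598) = 1 · 156 · 30 · 40 = 187200.

187200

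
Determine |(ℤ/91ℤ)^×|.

Prime factorization: 91 = 7 · 13.
φ(7) = 7 − 1 = 6.
φ(13) = 13 − 1 = 12.
Since φ is multiplicative, φ(91) = 6 · 12 = 72.

72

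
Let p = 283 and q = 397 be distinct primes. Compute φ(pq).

For distinct primes, φ(pq) = (p−1)(q−1) = 282 × 396 = 111672.

111672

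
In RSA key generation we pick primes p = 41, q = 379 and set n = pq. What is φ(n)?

φ(pq) = (p−1)(q−1) = 40 · 378 = 15120.

15120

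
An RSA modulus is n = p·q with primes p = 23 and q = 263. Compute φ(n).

φ(n) = (p − 1)(q − 1) = (23−1)(263−1) = 22·262 = 5764.

5764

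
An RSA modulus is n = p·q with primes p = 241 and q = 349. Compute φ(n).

φ(241) = 241 − 1 = 240.
φ(349) = 349 − 1 = 348.
Since φ is multiplicative, φ(84109) = 240 · 348 = 83520.

83520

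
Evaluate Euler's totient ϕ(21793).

21793 = 19 · 31 · 37.
φ(19) = 19 − 1 = 18.
φ(31) = 31 − 1 = 30.
φ(37) = 37 − 1 = 36.
φ(21793) = 18 × 30 × 36 = 19440.

19440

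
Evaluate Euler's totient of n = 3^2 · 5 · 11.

φ(3^2) = 3^1·(3−1) = 3·2 = 6.
φ(5) = 5 − 1 = 4.
φ(11) = 11 − 1 = 10.
Multiply: 6 · 4 · 10 = 240.

240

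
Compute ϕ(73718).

33600

Factor 73718: 73718 = 2 * 29 * 31 * 41.
φ(2) = 2 − 1 = 1.
φ(29) = 29 − 1 = 28.
φ(31) = 31 − 1 = 30.
φ(41) = 41 − 1 = 40.
φ(73718) = 1 × 28 × 30 × 40 = 33600.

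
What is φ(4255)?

Prime factorization: 4255 = 5 · 23 · 37.
φ(4255) = 4255 · (1 − 1/5) · (1 − 1/23) · (1 − 1/37)
       = 4255 · 3168/4255 = 3168.

3168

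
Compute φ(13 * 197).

2352

φ(2561) = 2561 · (1 − 1/13) · (1 − 1/197)
       = 2561 · 2352/2561 = 2352.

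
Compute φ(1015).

672

Factor 1015: 1015 = 5 × 7 × 29.
φ(5) = 5 − 1 = 4.
φ(7) = 7 − 1 = 6.
φ(29) = 29 − 1 = 28.
Since φ is multiplicative, φ(1015) = 4 · 6 · 28 = 672.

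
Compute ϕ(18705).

9408

Prime factorization: 18705 = 3 * 5 * 29 * 43.
φ(18705) = 18705 · (1 − 1/3) · (1 − 1/5) · (1 − 1/29) · (1 − 1/43)
       = 18705 · 9408/18705 = 9408.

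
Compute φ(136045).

First factor: 136045 = 5 · 7 · 13^2 · 23.
φ(136045) = 136045 · (1 − 1/5) · (1 − 1/7) · (1 − 1/13) · (1 − 1/23)
       = 136045 · 6336/10465 = 82368.

82368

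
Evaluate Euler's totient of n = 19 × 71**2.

φ(19) = 19 − 1 = 18.
φ(71^2) = 71^2 − 71^1 = 5041 − 71 = 4970.
Since φ is multiplicative, φ(95779) = 18 · 4970 = 89460.

89460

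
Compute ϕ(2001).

First factor: 2001 = 3 · 23 · 29.
φ(3) = 3 − 1 = 2.
φ(23) = 23 − 1 = 22.
φ(29) = 29 − 1 = 28.
Multiply: 2 · 22 · 28 = 1232.

1232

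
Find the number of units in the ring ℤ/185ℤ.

144

185 = 5 * 37.
φ(185) = 185 · (1 − 1/5) · (1 − 1/37)
       = 185 · 144/185 = 144.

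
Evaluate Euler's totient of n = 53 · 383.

19864

φ(20299) = 20299 · (1 − 1/53) · (1 − 1/383)
       = 20299 · 19864/20299 = 19864.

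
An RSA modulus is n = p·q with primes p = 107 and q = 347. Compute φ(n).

φ(37129) = 37129 · (1 − 1/107) · (1 − 1/347)
       = 37129 · 36676/37129 = 36676.

36676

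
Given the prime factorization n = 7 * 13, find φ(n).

72

φ(91) = 91 · (1 − 1/7) · (1 − 1/13)
       = 91 · 72/91 = 72.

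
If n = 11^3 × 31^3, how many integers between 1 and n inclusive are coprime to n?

φ(11^3) = 11^2·(11−1) = 121·10 = 1210.
φ(31^3) = 31^3 − 31^2 = 29791 − 961 = 28830.
Since φ is multiplicative, φ(39651821) = 1210 · 28830 = 34884300.

34884300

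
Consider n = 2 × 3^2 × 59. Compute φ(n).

348

φ(2) = 2 − 1 = 1.
φ(3^2) = 3^2 − 3^1 = 9 − 3 = 6.
φ(59) = 59 − 1 = 58.
Since φ is multiplicative, φ(1062) = 1 · 6 · 58 = 348.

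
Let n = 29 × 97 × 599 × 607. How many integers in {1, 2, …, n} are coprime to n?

974098944

φ(29) = 29 − 1 = 28.
φ(97) = 97 − 1 = 96.
φ(599) = 599 − 1 = 598.
φ(607) = 607 − 1 = 606.
Since φ is multiplicative, φ(1022787109) = 28 · 96 · 598 · 606 = 974098944.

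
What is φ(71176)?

Prime factorization: 71176 = 2^3 × 7 × 31 × 41.
φ(2^3) = 2^3 − 2^2 = 8 − 4 = 4.
φ(7) = 7 − 1 = 6.
φ(31) = 31 − 1 = 30.
φ(41) = 41 − 1 = 40.
Multiply: 4 · 6 · 30 · 40 = 28800.

28800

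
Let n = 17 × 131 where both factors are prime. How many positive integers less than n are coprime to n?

2080

For distinct primes, φ(pq) = (p−1)(q−1) = 16 × 130 = 2080.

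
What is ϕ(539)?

420

First factor: 539 = 7**2 · 11.
φ(7^2) = 7^1·(7−1) = 7·6 = 42.
φ(11) = 11 − 1 = 10.
φ(539) = 42 × 10 = 420.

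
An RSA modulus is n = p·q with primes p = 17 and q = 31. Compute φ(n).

For distinct primes, φ(pq) = (p−1)(q−1) = 16 × 30 = 480.

480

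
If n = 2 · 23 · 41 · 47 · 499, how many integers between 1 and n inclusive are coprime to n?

20159040

φ(44232358) = 44232358 · (1 − 1/2) · (1 − 1/23) · (1 − 1/41) · (1 − 1/47) · (1 − 1/499)
       = 44232358 · 20159040/44232358 = 20159040.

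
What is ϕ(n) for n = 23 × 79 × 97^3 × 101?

155000102400

φ(23) = 23 − 1 = 22.
φ(79) = 79 − 1 = 78.
φ(97^3) = 97^2·(97−1) = 9409·96 = 903264.
φ(101) = 101 − 1 = 100.
Since φ is multiplicative, φ(167491010941) = 22 · 78 · 903264 · 100 = 155000102400.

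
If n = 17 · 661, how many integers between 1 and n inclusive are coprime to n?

φ(17) = 17 − 1 = 16.
φ(661) = 661 − 1 = 660.
Since φ is multiplicative, φ(11237) = 16 · 660 = 10560.

10560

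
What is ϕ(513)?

324

513 = 3^3 · 19.
φ(3^3) = 3^3 − 3^2 = 27 − 9 = 18.
φ(19) = 19 − 1 = 18.
φ(513) = 18 × 18 = 324.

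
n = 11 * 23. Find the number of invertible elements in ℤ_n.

220

φ(253) = 253 · (1 − 1/11) · (1 − 1/23)
       = 253 · 220/253 = 220.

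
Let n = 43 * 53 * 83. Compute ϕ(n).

179088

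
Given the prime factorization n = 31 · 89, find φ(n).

2640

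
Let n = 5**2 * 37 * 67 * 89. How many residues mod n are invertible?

4181760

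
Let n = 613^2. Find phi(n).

375156

φ(613^2) = 613^1·(613−1) = 613·612 = 375156.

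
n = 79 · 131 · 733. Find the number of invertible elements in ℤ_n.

φ(7585817) = 7585817 · (1 − 1/79) · (1 − 1/131) · (1 − 1/733)
       = 7585817 · 7422480/7585817 = 7422480.

7422480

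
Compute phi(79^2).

φ(6241) = 6241 · (1 − 1/79)
       = 6241 · 78/79 = 6162.

6162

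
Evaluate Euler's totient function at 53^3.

φ(148877) = 148877 · (1 − 1/53)
       = 148877 · 52/53 = 146068.

146068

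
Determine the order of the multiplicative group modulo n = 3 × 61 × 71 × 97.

806400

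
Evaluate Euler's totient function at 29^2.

812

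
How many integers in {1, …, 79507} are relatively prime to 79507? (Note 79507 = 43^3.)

77658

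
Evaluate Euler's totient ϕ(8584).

4032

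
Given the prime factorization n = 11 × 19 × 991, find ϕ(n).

φ(11) = 11 − 1 = 10.
φ(19) = 19 − 1 = 18.
φ(991) = 991 − 1 = 990.
φ(207119) = 10 × 18 × 990 = 178200.

178200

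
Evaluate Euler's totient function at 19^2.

φ(19^2) = 19^1·(19−1) = 19·18 = 342.

342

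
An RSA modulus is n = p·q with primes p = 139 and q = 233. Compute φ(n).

32016

φ(32387) = 32387 · (1 − 1/139) · (1 − 1/233)
       = 32387 · 32016/32387 = 32016.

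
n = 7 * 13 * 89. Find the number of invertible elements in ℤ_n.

φ(7) = 7 − 1 = 6.
φ(13) = 13 − 1 = 12.
φ(89) = 89 − 1 = 88.
Multiply: 6 · 12 · 88 = 6336.

6336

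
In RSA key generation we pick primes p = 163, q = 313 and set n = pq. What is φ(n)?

φ(163) = 163 − 1 = 162.
φ(313) = 313 − 1 = 312.
Since φ is multiplicative, φ(51019) = 162 · 312 = 50544.

50544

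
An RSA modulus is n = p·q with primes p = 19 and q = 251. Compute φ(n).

φ(n) = (p − 1)(q − 1) = (19−1)(251−1) = 18·250 = 4500.

4500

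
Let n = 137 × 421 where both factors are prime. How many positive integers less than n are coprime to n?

57120

φ(137) = 137 − 1 = 136.
φ(421) = 421 − 1 = 420.
φ(57677) = 136 × 420 = 57120.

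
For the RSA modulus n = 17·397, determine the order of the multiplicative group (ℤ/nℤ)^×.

6336

φ(17) = 17 − 1 = 16.
φ(397) = 397 − 1 = 396.
φ(6749) = 16 × 396 = 6336.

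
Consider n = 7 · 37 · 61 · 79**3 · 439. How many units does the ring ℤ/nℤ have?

2763299111040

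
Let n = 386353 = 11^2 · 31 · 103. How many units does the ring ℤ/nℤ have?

336600

φ(386353) = 386353 · (1 − 1/11) · (1 − 1/31) · (1 − 1/103)
       = 386353 · 30600/35123 = 336600.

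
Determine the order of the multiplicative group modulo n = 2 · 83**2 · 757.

5145336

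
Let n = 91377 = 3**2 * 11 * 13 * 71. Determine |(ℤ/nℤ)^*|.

φ(91377) = 91377 · (1 − 1/3) · (1 − 1/11) · (1 − 1/13) · (1 − 1/71)
       = 91377 · 16800/30459 = 50400.

50400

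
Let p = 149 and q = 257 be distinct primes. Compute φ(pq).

37888

φ(38293) = 38293 · (1 − 1/149) · (1 − 1/257)
       = 38293 · 37888/38293 = 37888.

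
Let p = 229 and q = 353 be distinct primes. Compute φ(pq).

φ(80837) = 80837 · (1 − 1/229) · (1 − 1/353)
       = 80837 · 80256/80837 = 80256.

80256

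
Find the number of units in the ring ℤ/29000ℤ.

11200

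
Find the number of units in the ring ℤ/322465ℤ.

322465 = 5 * 11**2 * 13 * 41.
φ(5) = 5 − 1 = 4.
φ(11^2) = 11^2 − 11^1 = 121 − 11 = 110.
φ(13) = 13 − 1 = 12.
φ(41) = 41 − 1 = 40.
φ(322465) = 4 × 110 × 12 × 40 = 211200.

211200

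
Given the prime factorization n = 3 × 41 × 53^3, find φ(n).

φ(3) = 3 − 1 = 2.
φ(41) = 41 − 1 = 40.
φ(53^3) = 53^3 − 53^2 = 148877 − 2809 = 146068.
Multiply: 2 · 40 · 146068 = 11685440.

11685440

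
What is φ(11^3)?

φ(1331) = 1331 · (1 − 1/11)
       = 1331 · 10/11 = 1210.

1210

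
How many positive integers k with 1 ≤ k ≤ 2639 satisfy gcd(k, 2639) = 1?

2016

Factor 2639: 2639 = 7 × 13 × 29.
φ(7) = 7 − 1 = 6.
φ(13) = 13 − 1 = 12.
φ(29) = 29 − 1 = 28.
φ(2639) = 6 × 12 × 28 = 2016.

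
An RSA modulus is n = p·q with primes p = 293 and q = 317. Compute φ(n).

φ(92881) = 92881 · (1 − 1/293) · (1 − 1/317)
       = 92881 · 92272/92881 = 92272.

92272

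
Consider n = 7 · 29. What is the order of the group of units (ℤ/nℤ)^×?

168

φ(203) = 203 · (1 − 1/7) · (1 − 1/29)
       = 203 · 168/203 = 168.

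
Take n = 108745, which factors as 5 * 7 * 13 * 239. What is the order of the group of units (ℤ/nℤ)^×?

φ(5) = 5 − 1 = 4.
φ(7) = 7 − 1 = 6.
φ(13) = 13 − 1 = 12.
φ(239) = 239 − 1 = 238.
Multiply: 4 · 6 · 12 · 238 = 68544.

68544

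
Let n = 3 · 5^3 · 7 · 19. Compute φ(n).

φ(49875) = 49875 · (1 − 1/3) · (1 − 1/5) · (1 − 1/7) · (1 − 1/19)
       = 49875 · 864/1995 = 21600.

21600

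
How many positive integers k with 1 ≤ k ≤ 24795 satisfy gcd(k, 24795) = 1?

12096

First factor: 24795 = 3^2 · 5 · 19 · 29.
φ(3^2) = 3^1·(3−1) = 3·2 = 6.
φ(5) = 5 − 1 = 4.
φ(19) = 19 − 1 = 18.
φ(29) = 29 − 1 = 28.
Multiply: 6 · 4 · 18 · 28 = 12096.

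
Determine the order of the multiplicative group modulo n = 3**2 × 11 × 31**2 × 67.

3682800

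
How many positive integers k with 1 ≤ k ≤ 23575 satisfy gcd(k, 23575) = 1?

17600

First factor: 23575 = 5^2 · 23 · 41.
φ(5^2) = 5^1·(5−1) = 5·4 = 20.
φ(23) = 23 − 1 = 22.
φ(41) = 41 − 1 = 40.
Since φ is multiplicative, φ(23575) = 20 · 22 · 40 = 17600.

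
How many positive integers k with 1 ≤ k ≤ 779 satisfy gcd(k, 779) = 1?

720

First factor: 779 = 19 × 41.
φ(779) = 779 · (1 − 1/19) · (1 − 1/41)
       = 779 · 720/779 = 720.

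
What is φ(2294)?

2294 = 2 * 31 * 37.
φ(2294) = 2294 · (1 − 1/2) · (1 − 1/31) · (1 − 1/37)
       = 2294 · 1080/2294 = 1080.

1080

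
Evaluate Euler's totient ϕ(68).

32

First factor: 68 = 2^2 · 17.
φ(68) = 68 · (1 − 1/2) · (1 − 1/17)
       = 68 · 16/34 = 32.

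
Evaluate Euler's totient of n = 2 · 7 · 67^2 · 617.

16343712

φ(38775982) = 38775982 · (1 − 1/2) · (1 − 1/7) · (1 − 1/67) · (1 − 1/617)
       = 38775982 · 243936/578746 = 16343712.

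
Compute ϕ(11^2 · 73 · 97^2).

73751040

φ(11^2) = 11^1·(11−1) = 11·10 = 110.
φ(73) = 73 − 1 = 72.
φ(97^2) = 97^1·(97−1) = 97·96 = 9312.
φ(83109697) = 110 × 72 × 9312 = 73751040.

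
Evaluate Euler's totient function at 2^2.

2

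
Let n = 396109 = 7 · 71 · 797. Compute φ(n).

334320

φ(396109) = 396109 · (1 − 1/7) · (1 − 1/71) · (1 − 1/797)
       = 396109 · 334320/396109 = 334320.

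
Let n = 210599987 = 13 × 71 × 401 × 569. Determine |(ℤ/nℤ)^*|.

190848000

φ(210599987) = 210599987 · (1 − 1/13) · (1 − 1/71) · (1 − 1/401) · (1 − 1/569)
       = 210599987 · 190848000/210599987 = 190848000.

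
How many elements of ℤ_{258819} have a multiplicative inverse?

145200

258819 = 3 × 11**2 × 23 × 31.
φ(3) = 3 − 1 = 2.
φ(11^2) = 11^2 − 11^1 = 121 − 11 = 110.
φ(23) = 23 − 1 = 22.
φ(31) = 31 − 1 = 30.
Multiply: 2 · 110 · 22 · 30 = 145200.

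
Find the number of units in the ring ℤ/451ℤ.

400

Factor 451: 451 = 11 · 41.
φ(451) = 451 · (1 − 1/11) · (1 − 1/41)
       = 451 · 400/451 = 400.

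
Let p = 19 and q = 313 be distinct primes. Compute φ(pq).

5616

φ(19) = 19 − 1 = 18.
φ(313) = 313 − 1 = 312.
Since φ is multiplicative, φ(5947) = 18 · 312 = 5616.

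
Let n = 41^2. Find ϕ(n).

1640

φ(41^2) = 41^2 − 41^1 = 1681 − 41 = 1640.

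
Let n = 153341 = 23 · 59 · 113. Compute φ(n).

142912

φ(23) = 23 − 1 = 22.
φ(59) = 59 − 1 = 58.
φ(113) = 113 − 1 = 112.
Multiply: 22 · 58 · 112 = 142912.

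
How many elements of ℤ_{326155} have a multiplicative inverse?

241920

Factor 326155: 326155 = 5 × 37 × 41 × 43.
φ(326155) = 326155 · (1 − 1/5) · (1 − 1/37) · (1 − 1/41) · (1 − 1/43)
       = 326155 · 241920/326155 = 241920.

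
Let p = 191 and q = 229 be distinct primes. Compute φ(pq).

43320

φ(pq) = (p−1)(q−1) = 190 · 228 = 43320.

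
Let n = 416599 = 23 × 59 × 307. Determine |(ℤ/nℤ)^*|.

390456

φ(416599) = 416599 · (1 − 1/23) · (1 − 1/59) · (1 − 1/307)
       = 416599 · 390456/416599 = 390456.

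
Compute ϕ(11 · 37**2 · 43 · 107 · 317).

φ(11) = 11 − 1 = 10.
φ(37^2) = 37^2 − 37^1 = 1369 − 37 = 1332.
φ(43) = 43 − 1 = 42.
φ(107) = 107 − 1 = 106.
φ(317) = 317 − 1 = 316.
φ(21963807503) = 10 × 1332 × 42 × 106 × 316 = 18739002240.

18739002240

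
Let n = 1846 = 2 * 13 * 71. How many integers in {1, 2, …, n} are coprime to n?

φ(2) = 2 − 1 = 1.
φ(13) = 13 − 1 = 12.
φ(71) = 71 − 1 = 70.
Since φ is multiplicative, φ(1846) = 1 · 12 · 70 = 840.

840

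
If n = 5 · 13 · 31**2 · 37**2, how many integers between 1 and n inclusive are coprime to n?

59460480

φ(5) = 5 − 1 = 4.
φ(13) = 13 − 1 = 12.
φ(31^2) = 31^1·(31−1) = 31·30 = 930.
φ(37^2) = 37^1·(37−1) = 37·36 = 1332.
Multiply: 4 · 12 · 930 · 1332 = 59460480.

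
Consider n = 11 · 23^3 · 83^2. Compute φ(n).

792082280

φ(11) = 11 − 1 = 10.
φ(23^3) = 23^3 − 23^2 = 12167 − 529 = 11638.
φ(83^2) = 83^2 − 83^1 = 6889 − 83 = 6806.
φ(922003093) = 10 × 11638 × 6806 = 792082280.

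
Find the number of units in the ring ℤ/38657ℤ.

Factor 38657: 38657 = 29 * 31 * 43.
φ(38657) = 38657 · (1 − 1/29) · (1 − 1/31) · (1 − 1/43)
       = 38657 · 35280/38657 = 35280.

35280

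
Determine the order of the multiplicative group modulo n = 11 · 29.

280

φ(11) = 11 − 1 = 10.
φ(29) = 29 − 1 = 28.
Since φ is multiplicative, φ(319) = 10 · 28 = 280.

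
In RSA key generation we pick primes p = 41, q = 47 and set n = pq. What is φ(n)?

φ(1927) = 1927 · (1 − 1/41) · (1 − 1/47)
       = 1927 · 1840/1927 = 1840.

1840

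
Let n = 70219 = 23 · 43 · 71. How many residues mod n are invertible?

64680

φ(70219) = 70219 · (1 − 1/23) · (1 − 1/43) · (1 − 1/71)
       = 70219 · 64680/70219 = 64680.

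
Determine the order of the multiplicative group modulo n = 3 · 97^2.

18624

φ(28227) = 28227 · (1 − 1/3) · (1 − 1/97)
       = 28227 · 192/291 = 18624.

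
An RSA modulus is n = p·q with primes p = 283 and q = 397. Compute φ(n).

φ(112351) = 112351 · (1 − 1/283) · (1 − 1/397)
       = 112351 · 111672/112351 = 111672.

111672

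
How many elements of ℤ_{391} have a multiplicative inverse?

352

391 = 17 · 23.
φ(17) = 17 − 1 = 16.
φ(23) = 23 − 1 = 22.
φ(391) = 16 × 22 = 352.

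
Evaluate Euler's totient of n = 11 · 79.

φ(869) = 869 · (1 − 1/11) · (1 − 1/79)
       = 869 · 780/869 = 780.

780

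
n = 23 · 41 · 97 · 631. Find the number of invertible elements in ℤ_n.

53222400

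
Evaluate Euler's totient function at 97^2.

φ(97^2) = 97^2 − 97^1 = 9409 − 97 = 9312.

9312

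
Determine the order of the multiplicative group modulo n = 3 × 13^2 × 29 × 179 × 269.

φ(707964153) = 707964153 · (1 − 1/3) · (1 − 1/13) · (1 − 1/29) · (1 − 1/179) · (1 − 1/269)
       = 707964153 · 32057088/54458781 = 416742144.

416742144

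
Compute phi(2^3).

φ(8) = 8 · (1 − 1/2)
       = 8 · 1/2 = 4.

4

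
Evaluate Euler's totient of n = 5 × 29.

φ(5) = 5 − 1 = 4.
φ(29) = 29 − 1 = 28.
φ(145) = 4 × 28 = 112.

112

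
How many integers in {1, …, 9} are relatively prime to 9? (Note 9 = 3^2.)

6

φ(3^2) = 3^1·(3−1) = 3·2 = 6.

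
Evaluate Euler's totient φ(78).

78 = 2 · 3 · 13.
φ(78) = 78 · (1 − 1/2) · (1 − 1/3) · (1 − 1/13)
       = 78 · 24/78 = 24.

24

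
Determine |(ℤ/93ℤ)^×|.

First factor: 93 = 3 · 31.
φ(3) = 3 − 1 = 2.
φ(31) = 31 − 1 = 30.
φ(93) = 2 × 30 = 60.

60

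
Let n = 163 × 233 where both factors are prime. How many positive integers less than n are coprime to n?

37584

φ(37979) = 37979 · (1 − 1/163) · (1 − 1/233)
       = 37979 · 37584/37979 = 37584.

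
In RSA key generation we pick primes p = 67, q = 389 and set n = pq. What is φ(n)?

φ(pq) = (p−1)(q−1) = 66 · 388 = 25608.

25608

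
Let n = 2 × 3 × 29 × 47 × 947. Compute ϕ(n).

φ(7744566) = 7744566 · (1 − 1/2) · (1 − 1/3) · (1 − 1/29) · (1 − 1/47) · (1 − 1/947)
       = 7744566 · 2436896/7744566 = 2436896.

2436896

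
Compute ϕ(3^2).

6

φ(9) = 9 · (1 − 1/3)
       = 9 · 2/3 = 6.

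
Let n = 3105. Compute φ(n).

1584

3105 = 3**3 · 5 · 23.
φ(3105) = 3105 · (1 − 1/3) · (1 − 1/5) · (1 − 1/23)
       = 3105 · 176/345 = 1584.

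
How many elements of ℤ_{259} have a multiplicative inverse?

216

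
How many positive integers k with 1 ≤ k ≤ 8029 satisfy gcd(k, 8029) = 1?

6480

Prime factorization: 8029 = 7 × 31 × 37.
φ(8029) = 8029 · (1 − 1/7) · (1 − 1/31) · (1 − 1/37)
       = 8029 · 6480/8029 = 6480.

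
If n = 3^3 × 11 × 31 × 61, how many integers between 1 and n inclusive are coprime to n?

φ(3^3) = 3^2·(3−1) = 9·2 = 18.
φ(11) = 11 − 1 = 10.
φ(31) = 31 − 1 = 30.
φ(61) = 61 − 1 = 60.
Multiply: 18 · 10 · 30 · 60 = 324000.

324000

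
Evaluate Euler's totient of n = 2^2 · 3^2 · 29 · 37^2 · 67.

φ(95758812) = 95758812 · (1 − 1/2) · (1 − 1/3) · (1 − 1/29) · (1 − 1/37) · (1 − 1/67)
       = 95758812 · 133056/431346 = 29538432.

29538432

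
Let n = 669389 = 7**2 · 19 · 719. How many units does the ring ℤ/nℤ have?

φ(669389) = 669389 · (1 − 1/7) · (1 − 1/19) · (1 − 1/719)
       = 669389 · 77544/95627 = 542808.

542808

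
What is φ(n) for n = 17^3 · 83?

φ(17^3) = 17^2·(17−1) = 289·16 = 4624.
φ(83) = 83 − 1 = 82.
φ(407779) = 4624 × 82 = 379168.

379168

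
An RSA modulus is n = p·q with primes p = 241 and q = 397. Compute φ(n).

95040

φ(pq) = (p−1)(q−1) = 240 · 396 = 95040.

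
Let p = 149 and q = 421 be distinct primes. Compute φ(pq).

62160

φ(pq) = (p−1)(q−1) = 148 · 420 = 62160.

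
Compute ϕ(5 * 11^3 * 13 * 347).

20095680

φ(5) = 5 − 1 = 4.
φ(11^3) = 11^2·(11−1) = 121·10 = 1210.
φ(13) = 13 − 1 = 12.
φ(347) = 347 − 1 = 346.
Since φ is multiplicative, φ(30020705) = 4 · 1210 · 12 · 346 = 20095680.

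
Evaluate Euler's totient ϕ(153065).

106480

First factor: 153065 = 5 × 11^3 × 23.
φ(5) = 5 − 1 = 4.
φ(11^3) = 11^3 − 11^2 = 1331 − 121 = 1210.
φ(23) = 23 − 1 = 22.
Since φ is multiplicative, φ(153065) = 4 · 1210 · 22 = 106480.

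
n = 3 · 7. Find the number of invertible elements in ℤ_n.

φ(3) = 3 − 1 = 2.
φ(7) = 7 − 1 = 6.
φ(21) = 2 × 6 = 12.

12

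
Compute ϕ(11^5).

φ(11^5) = 11^5 − 11^4 = 161051 − 14641 = 146410.

146410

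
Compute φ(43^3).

φ(43^3) = 43^3 − 43^2 = 79507 − 1849 = 77658.

77658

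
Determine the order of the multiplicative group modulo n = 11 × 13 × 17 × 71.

134400

φ(172601) = 172601 · (1 − 1/11) · (1 − 1/13) · (1 − 1/17) · (1 − 1/71)
       = 172601 · 134400/172601 = 134400.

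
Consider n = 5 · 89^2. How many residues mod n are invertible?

31328

φ(39605) = 39605 · (1 − 1/5) · (1 − 1/89)
       = 39605 · 352/445 = 31328.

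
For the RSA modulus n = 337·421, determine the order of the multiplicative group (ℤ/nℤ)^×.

141120

φ(337) = 337 − 1 = 336.
φ(421) = 421 − 1 = 420.
Since φ is multiplicative, φ(141877) = 336 · 420 = 141120.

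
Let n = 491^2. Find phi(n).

240590

φ(491^2) = 491^1·(491−1) = 491·490 = 240590.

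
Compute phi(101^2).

10100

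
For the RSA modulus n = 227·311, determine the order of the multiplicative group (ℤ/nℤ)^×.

φ(pq) = (p−1)(q−1) = 226 · 310 = 70060.

70060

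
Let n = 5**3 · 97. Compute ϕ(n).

9600

φ(12125) = 12125 · (1 − 1/5) · (1 − 1/97)
       = 12125 · 384/485 = 9600.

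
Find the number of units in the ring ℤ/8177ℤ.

Factor 8177: 8177 = 13 × 17 × 37.
φ(13) = 13 − 1 = 12.
φ(17) = 17 − 1 = 16.
φ(37) = 37 − 1 = 36.
Multiply: 12 · 16 · 36 = 6912.

6912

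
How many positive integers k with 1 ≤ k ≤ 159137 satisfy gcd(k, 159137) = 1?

159137 = 11 * 17 * 23 * 37.
φ(159137) = 159137 · (1 − 1/11) · (1 − 1/17) · (1 − 1/23) · (1 − 1/37)
       = 159137 · 126720/159137 = 126720.

126720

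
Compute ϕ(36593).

33264

Prime factorization: 36593 = 23 · 37 · 43.
φ(36593) = 36593 · (1 − 1/23) · (1 − 1/37) · (1 − 1/43)
       = 36593 · 33264/36593 = 33264.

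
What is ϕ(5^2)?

φ(5^2) = 5^2 − 5^1 = 25 − 5 = 20.

20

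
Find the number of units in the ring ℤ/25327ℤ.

22680

Factor 25327: 25327 = 19 · 31 · 43.
φ(25327) = 25327 · (1 − 1/19) · (1 − 1/31) · (1 − 1/43)
       = 25327 · 22680/25327 = 22680.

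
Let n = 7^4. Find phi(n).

2058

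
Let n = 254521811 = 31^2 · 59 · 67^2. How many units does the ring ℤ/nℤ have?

φ(254521811) = 254521811 · (1 − 1/31) · (1 − 1/59) · (1 − 1/67)
       = 254521811 · 114840/122543 = 238522680.

238522680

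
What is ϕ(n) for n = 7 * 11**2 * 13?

7920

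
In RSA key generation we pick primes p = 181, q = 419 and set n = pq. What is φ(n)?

75240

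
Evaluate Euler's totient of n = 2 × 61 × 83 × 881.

4329600

φ(8921006) = 8921006 · (1 − 1/2) · (1 − 1/61) · (1 − 1/83) · (1 − 1/881)
       = 8921006 · 4329600/8921006 = 4329600.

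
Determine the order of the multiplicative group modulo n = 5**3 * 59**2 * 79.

φ(5^3) = 5^2·(5−1) = 25·4 = 100.
φ(59^2) = 59^1·(59−1) = 59·58 = 3422.
φ(79) = 79 − 1 = 78.
Since φ is multiplicative, φ(34374875) = 100 · 3422 · 78 = 26691600.

26691600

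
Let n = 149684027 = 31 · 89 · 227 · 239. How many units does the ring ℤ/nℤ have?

φ(31) = 31 − 1 = 30.
φ(89) = 89 − 1 = 88.
φ(227) = 227 − 1 = 226.
φ(239) = 239 − 1 = 238.
Since φ is multiplicative, φ(149684027) = 30 · 88 · 226 · 238 = 142000320.

142000320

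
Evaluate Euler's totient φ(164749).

133056

164749 = 13 · 19 · 23 · 29.
φ(13) = 13 − 1 = 12.
φ(19) = 19 − 1 = 18.
φ(23) = 23 − 1 = 22.
φ(29) = 29 − 1 = 28.
φ(164749) = 12 × 18 × 22 × 28 = 133056.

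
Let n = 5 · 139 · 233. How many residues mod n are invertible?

128064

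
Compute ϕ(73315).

Factor 73315: 73315 = 5 · 11 · 31 · 43.
φ(5) = 5 − 1 = 4.
φ(11) = 11 − 1 = 10.
φ(31) = 31 − 1 = 30.
φ(43) = 43 − 1 = 42.
φ(73315) = 4 × 10 × 30 × 42 = 50400.

50400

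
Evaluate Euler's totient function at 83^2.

6806

φ(6889) = 6889 · (1 − 1/83)
       = 6889 · 82/83 = 6806.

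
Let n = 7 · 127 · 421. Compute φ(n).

317520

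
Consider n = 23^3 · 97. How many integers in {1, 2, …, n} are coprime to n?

1117248

φ(23^3) = 23^3 − 23^2 = 12167 − 529 = 11638.
φ(97) = 97 − 1 = 96.
Multiply: 11638 · 96 = 1117248.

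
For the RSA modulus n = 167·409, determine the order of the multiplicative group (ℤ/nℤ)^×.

67728

φ(68303) = 68303 · (1 − 1/167) · (1 − 1/409)
       = 68303 · 67728/68303 = 67728.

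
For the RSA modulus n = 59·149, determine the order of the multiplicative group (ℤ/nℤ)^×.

8584

φ(8791) = 8791 · (1 − 1/59) · (1 − 1/149)
       = 8791 · 8584/8791 = 8584.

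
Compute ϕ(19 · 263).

4716

φ(19) = 19 − 1 = 18.
φ(263) = 263 − 1 = 262.
φ(4997) = 18 × 262 = 4716.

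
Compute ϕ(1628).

Prime factorization: 1628 = 2**2 · 11 · 37.
φ(2^2) = 2^2 − 2^1 = 4 − 2 = 2.
φ(11) = 11 − 1 = 10.
φ(37) = 37 − 1 = 36.
Since φ is multiplicative, φ(1628) = 2 · 10 · 36 = 720.

720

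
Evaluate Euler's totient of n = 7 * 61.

360

φ(427) = 427 · (1 − 1/7) · (1 − 1/61)
       = 427 · 360/427 = 360.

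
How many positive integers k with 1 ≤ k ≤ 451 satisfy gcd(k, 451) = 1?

400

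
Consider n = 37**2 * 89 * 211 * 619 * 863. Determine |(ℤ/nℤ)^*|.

φ(13733377398847) = 13733377398847 · (1 − 1/37) · (1 − 1/89) · (1 − 1/211) · (1 − 1/619) · (1 − 1/863)
       = 13733377398847 · 354405300480/371172362131 = 13112996117760.

13112996117760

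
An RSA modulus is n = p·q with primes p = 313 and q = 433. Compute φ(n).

φ(n) = (p − 1)(q − 1) = (313−1)(433−1) = 312·432 = 134784.

134784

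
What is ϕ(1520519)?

1058400

1520519 = 7^3 × 11 × 13 × 31.
φ(1520519) = 1520519 · (1 − 1/7) · (1 − 1/11) · (1 − 1/13) · (1 − 1/31)
       = 1520519 · 21600/31031 = 1058400.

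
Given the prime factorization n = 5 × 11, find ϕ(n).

40

φ(55) = 55 · (1 − 1/5) · (1 − 1/11)
       = 55 · 40/55 = 40.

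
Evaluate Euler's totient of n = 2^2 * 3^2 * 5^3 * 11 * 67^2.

53064000

φ(2^2) = 2^1·(2−1) = 2·1 = 2.
φ(3^2) = 3^1·(3−1) = 3·2 = 6.
φ(5^3) = 5^3 − 5^2 = 125 − 25 = 100.
φ(11) = 11 − 1 = 10.
φ(67^2) = 67^1·(67−1) = 67·66 = 4422.
Since φ is multiplicative, φ(222205500) = 2 · 6 · 100 · 10 · 4422 = 53064000.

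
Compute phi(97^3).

903264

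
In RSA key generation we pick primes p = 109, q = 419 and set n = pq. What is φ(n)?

45144

φ(109) = 109 − 1 = 108.
φ(419) = 419 − 1 = 418.
Multiply: 108 · 418 = 45144.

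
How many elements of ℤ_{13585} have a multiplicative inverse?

8640

Prime factorization: 13585 = 5 · 11 · 13 · 19.
φ(13585) = 13585 · (1 − 1/5) · (1 − 1/11) · (1 − 1/13) · (1 − 1/19)
       = 13585 · 8640/13585 = 8640.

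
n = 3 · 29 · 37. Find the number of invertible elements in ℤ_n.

φ(3219) = 3219 · (1 − 1/3) · (1 − 1/29) · (1 − 1/37)
       = 3219 · 2016/3219 = 2016.

2016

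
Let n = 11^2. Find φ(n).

110

φ(121) = 121 · (1 − 1/11)
       = 121 · 10/11 = 110.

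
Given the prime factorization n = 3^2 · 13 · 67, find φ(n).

4752

φ(3^2) = 3^2 − 3^1 = 9 − 3 = 6.
φ(13) = 13 − 1 = 12.
φ(67) = 67 − 1 = 66.
Since φ is multiplicative, φ(7839) = 6 · 12 · 66 = 4752.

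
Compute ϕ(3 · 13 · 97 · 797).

φ(3) = 3 − 1 = 2.
φ(13) = 13 − 1 = 12.
φ(97) = 97 − 1 = 96.
φ(797) = 797 − 1 = 796.
Multiply: 2 · 12 · 96 · 796 = 1833984.

1833984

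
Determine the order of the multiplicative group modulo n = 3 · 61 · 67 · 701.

5544000

φ(3) = 3 − 1 = 2.
φ(61) = 61 − 1 = 60.
φ(67) = 67 − 1 = 66.
φ(701) = 701 − 1 = 700.
Multiply: 2 · 60 · 66 · 700 = 5544000.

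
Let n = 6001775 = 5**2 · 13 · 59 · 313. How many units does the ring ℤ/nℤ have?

φ(5^2) = 5^1·(5−1) = 5·4 = 20.
φ(13) = 13 − 1 = 12.
φ(59) = 59 − 1 = 58.
φ(313) = 313 − 1 = 312.
Multiply: 20 · 12 · 58 · 312 = 4343040.

4343040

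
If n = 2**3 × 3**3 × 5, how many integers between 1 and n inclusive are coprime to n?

φ(1080) = 1080 · (1 − 1/2) · (1 − 1/3) · (1 − 1/5)
       = 1080 · 8/30 = 288.

288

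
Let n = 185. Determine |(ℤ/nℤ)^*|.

First factor: 185 = 5 · 37.
φ(5) = 5 − 1 = 4.
φ(37) = 37 − 1 = 36.
Since φ is multiplicative, φ(185) = 4 · 36 = 144.

144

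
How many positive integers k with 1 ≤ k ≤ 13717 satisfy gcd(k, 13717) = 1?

11760

First factor: 13717 = 11 × 29 × 43.
φ(13717) = 13717 · (1 − 1/11) · (1 − 1/29) · (1 − 1/43)
       = 13717 · 11760/13717 = 11760.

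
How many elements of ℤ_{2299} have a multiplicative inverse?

1980

Prime factorization: 2299 = 11^2 · 19.
φ(11^2) = 11^1·(11−1) = 11·10 = 110.
φ(19) = 19 − 1 = 18.
φ(2299) = 110 × 18 = 1980.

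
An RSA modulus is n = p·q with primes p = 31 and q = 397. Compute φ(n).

11880

φ(12307) = 12307 · (1 − 1/31) · (1 − 1/397)
       = 12307 · 11880/12307 = 11880.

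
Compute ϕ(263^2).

φ(69169) = 69169 · (1 − 1/263)
       = 69169 · 262/263 = 68906.

68906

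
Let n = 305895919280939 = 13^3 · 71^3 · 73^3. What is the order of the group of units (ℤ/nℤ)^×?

φ(13^3) = 13^2·(13−1) = 169·12 = 2028.
φ(71^3) = 71^2·(71−1) = 5041·70 = 352870.
φ(73^3) = 73^2·(73−1) = 5329·72 = 383688.
φ(305895919280939) = 2028 × 352870 × 383688 = 274574944687680.

274574944687680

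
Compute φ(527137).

443520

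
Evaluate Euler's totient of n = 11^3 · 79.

φ(11^3) = 11^3 − 11^2 = 1331 − 121 = 1210.
φ(79) = 79 − 1 = 78.
Since φ is multiplicative, φ(105149) = 1210 · 78 = 94380.

94380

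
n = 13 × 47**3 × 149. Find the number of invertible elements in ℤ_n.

180466464

φ(13) = 13 − 1 = 12.
φ(47^3) = 47^2·(47−1) = 2209·46 = 101614.
φ(149) = 149 − 1 = 148.
φ(201105151) = 12 × 101614 × 148 = 180466464.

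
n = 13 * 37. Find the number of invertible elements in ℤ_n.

φ(13) = 13 − 1 = 12.
φ(37) = 37 − 1 = 36.
Since φ is multiplicative, φ(481) = 12 · 36 = 432.

432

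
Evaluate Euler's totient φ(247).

216

First factor: 247 = 13 × 19.
φ(247) = 247 · (1 − 1/13) · (1 − 1/19)
       = 247 · 216/247 = 216.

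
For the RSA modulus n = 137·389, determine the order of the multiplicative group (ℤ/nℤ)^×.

φ(53293) = 53293 · (1 − 1/137) · (1 − 1/389)
       = 53293 · 52768/53293 = 52768.

52768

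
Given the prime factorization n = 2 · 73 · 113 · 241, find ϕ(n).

1935360

φ(3976018) = 3976018 · (1 − 1/2) · (1 − 1/73) · (1 − 1/113) · (1 − 1/241)
       = 3976018 · 1935360/3976018 = 1935360.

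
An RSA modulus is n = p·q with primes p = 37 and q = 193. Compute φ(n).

For distinct primes, φ(pq) = (p−1)(q−1) = 36 × 192 = 6912.

6912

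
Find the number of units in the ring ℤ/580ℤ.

Factor 580: 580 = 2^2 * 5 * 29.
φ(580) = 580 · (1 − 1/2) · (1 − 1/5) · (1 − 1/29)
       = 580 · 112/290 = 224.

224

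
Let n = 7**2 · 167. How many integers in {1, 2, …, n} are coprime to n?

6972

φ(8183) = 8183 · (1 − 1/7) · (1 − 1/167)
       = 8183 · 996/1169 = 6972.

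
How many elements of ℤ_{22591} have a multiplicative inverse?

First factor: 22591 = 19 × 29 × 41.
φ(22591) = 22591 · (1 − 1/19) · (1 − 1/29) · (1 − 1/41)
       = 22591 · 20160/22591 = 20160.

20160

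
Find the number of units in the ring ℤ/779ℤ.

720

Prime factorization: 779 = 19 · 41.
φ(19) = 19 − 1 = 18.
φ(41) = 41 − 1 = 40.
Multiply: 18 · 40 = 720.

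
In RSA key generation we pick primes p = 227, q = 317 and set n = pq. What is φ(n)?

71416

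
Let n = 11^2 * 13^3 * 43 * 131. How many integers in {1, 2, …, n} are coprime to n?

φ(1497459821) = 1497459821 · (1 − 1/11) · (1 − 1/13) · (1 − 1/43) · (1 − 1/131)
       = 1497459821 · 655200/805519 = 1218016800.

1218016800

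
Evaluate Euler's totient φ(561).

320

Prime factorization: 561 = 3 · 11 · 17.
φ(561) = 561 · (1 − 1/3) · (1 − 1/11) · (1 − 1/17)
       = 561 · 320/561 = 320.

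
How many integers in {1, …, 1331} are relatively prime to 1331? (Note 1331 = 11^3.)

φ(1331) = 1331 · (1 − 1/11)
       = 1331 · 10/11 = 1210.

1210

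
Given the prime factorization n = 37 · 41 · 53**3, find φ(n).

210337920

φ(225846409) = 225846409 · (1 − 1/37) · (1 − 1/41) · (1 − 1/53)
       = 225846409 · 74880/80401 = 210337920.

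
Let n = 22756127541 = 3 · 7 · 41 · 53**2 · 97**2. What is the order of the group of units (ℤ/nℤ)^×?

12318658560

φ(22756127541) = 22756127541 · (1 − 1/3) · (1 − 1/7) · (1 − 1/41) · (1 − 1/53) · (1 − 1/97)
       = 22756127541 · 2396160/4426401 = 12318658560.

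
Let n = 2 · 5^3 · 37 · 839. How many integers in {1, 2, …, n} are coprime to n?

3016800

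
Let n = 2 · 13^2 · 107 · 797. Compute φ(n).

φ(28824302) = 28824302 · (1 − 1/2) · (1 − 1/13) · (1 − 1/107) · (1 − 1/797)
       = 28824302 · 1012512/2217254 = 13162656.

13162656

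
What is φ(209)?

180

Factor 209: 209 = 11 × 19.
φ(11) = 11 − 1 = 10.
φ(19) = 19 − 1 = 18.
Multiply: 10 · 18 = 180.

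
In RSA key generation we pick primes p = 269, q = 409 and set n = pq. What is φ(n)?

109344

φ(269) = 269 − 1 = 268.
φ(409) = 409 − 1 = 408.
Since φ is multiplicative, φ(110021) = 268 · 408 = 109344.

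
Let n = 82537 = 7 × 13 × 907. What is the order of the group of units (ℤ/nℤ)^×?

φ(7) = 7 − 1 = 6.
φ(13) = 13 − 1 = 12.
φ(907) = 907 − 1 = 906.
φ(82537) = 6 × 12 × 906 = 65232.

65232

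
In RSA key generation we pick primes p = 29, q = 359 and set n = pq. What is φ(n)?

φ(pq) = (p−1)(q−1) = 28 · 358 = 10024.

10024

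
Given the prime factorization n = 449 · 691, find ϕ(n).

φ(449) = 449 − 1 = 448.
φ(691) = 691 − 1 = 690.
Multiply: 448 · 690 = 309120.

309120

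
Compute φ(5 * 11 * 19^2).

13680

φ(19855) = 19855 · (1 − 1/5) · (1 − 1/11) · (1 − 1/19)
       = 19855 · 720/1045 = 13680.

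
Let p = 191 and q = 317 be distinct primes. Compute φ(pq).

60040

φ(60547) = 60547 · (1 − 1/191) · (1 − 1/317)
       = 60547 · 60040/60547 = 60040.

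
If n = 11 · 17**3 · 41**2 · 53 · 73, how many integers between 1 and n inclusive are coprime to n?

φ(11) = 11 − 1 = 10.
φ(17^3) = 17^3 − 17^2 = 4913 − 289 = 4624.
φ(41^2) = 41^2 − 41^1 = 1681 − 41 = 1640.
φ(53) = 53 − 1 = 52.
φ(73) = 73 − 1 = 72.
Since φ is multiplicative, φ(351484268927) = 10 · 4624 · 1640 · 52 · 72 = 283920998400.

283920998400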